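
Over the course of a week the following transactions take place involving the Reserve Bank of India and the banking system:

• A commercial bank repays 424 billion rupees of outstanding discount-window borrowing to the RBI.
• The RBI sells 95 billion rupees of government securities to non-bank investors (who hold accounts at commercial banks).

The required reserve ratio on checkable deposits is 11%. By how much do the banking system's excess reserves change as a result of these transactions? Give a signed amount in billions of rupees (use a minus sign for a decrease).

Discount-window repayment 424 billion rupees: reserves −424B, deposits 0.
Asset sale (to non-banks) 95 billion rupees: reserves −95B, deposits −95B.
Totals: Δreserves = −519B, Δdeposits = −95B.
Δrequired reserves = 11% × −95B = −10.45B.
Δexcess reserves = Δreserves − Δrequired = −519B − (−10.45B) = -508.55 billion.

-508.55 billion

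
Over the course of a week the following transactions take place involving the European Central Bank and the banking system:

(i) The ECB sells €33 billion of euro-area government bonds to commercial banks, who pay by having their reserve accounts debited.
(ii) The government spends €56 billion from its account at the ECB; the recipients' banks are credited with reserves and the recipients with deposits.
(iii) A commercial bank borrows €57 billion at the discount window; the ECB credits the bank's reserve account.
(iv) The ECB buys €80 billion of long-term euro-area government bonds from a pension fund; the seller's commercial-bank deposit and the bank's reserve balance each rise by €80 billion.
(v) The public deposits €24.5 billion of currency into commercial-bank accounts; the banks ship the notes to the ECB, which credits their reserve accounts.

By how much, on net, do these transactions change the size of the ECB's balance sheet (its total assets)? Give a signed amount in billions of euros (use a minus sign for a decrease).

+€104 billion

OMO sale (to banks) €33 billion: an ECB asset is shed → −€33B.
Government spending €56 billion: only the composition of liabilities changes → 0.
Discount-window loan €57 billion: an ECB asset is acquired → +€57B.
Asset purchase (from non-banks) €80 billion: an ECB asset is acquired → +€80B.
Currency deposit €24.5 billion: only the composition of liabilities changes → 0.
Net: −33 + 0 + 57 + 80 + 0 = +€104 billion.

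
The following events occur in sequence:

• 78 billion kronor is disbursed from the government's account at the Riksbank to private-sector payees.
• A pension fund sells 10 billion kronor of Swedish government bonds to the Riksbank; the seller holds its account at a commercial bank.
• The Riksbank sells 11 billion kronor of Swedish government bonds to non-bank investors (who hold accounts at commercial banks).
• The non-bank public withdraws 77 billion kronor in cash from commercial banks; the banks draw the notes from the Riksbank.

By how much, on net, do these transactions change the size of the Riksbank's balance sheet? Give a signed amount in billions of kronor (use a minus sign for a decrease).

-1 billion

Government spending 78 billion kronor: only the composition of liabilities changes → 0.
Asset purchase (from non-banks) 10 billion kronor: a Riksbank asset is acquired → +10B.
Asset sale (to non-banks) 11 billion kronor: a Riksbank asset is shed → −11B.
Currency withdrawal 77 billion kronor: only the composition of liabilities changes → 0.
Net: 0 + 10 − 11 + 0 = -1 billion.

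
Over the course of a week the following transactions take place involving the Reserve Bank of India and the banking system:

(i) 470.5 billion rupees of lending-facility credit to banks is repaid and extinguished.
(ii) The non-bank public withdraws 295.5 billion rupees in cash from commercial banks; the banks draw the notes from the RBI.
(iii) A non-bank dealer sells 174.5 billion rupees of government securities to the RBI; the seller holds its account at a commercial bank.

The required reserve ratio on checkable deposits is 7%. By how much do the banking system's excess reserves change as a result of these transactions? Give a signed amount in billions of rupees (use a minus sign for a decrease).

-583.03 billion

Discount-window repayment 470.5 billion rupees: reserves −470.5B, deposits 0.
Currency withdrawal 295.5 billion rupees: reserves −295.5B, deposits −295.5B.
Asset purchase (from non-banks) 174.5 billion rupees: reserves +174.5B, deposits +174.5B.
Totals: Δreserves = −591.5B, Δdeposits = −121B.
Δrequired reserves = 7% × −121B = −8.47B.
Δexcess reserves = Δreserves − Δrequired = −591.5B − (−8.47B) = -583.03 billion.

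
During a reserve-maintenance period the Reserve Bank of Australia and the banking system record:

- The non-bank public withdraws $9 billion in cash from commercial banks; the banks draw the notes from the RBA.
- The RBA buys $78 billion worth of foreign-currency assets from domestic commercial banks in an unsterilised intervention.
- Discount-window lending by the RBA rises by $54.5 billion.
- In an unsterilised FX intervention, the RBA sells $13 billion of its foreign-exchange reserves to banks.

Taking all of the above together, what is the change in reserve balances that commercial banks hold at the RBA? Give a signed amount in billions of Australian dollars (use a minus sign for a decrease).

RBA balance sheet:
  Assets:      Loans to banks +$54.5B, Foreign assets +$65B
  Liabilities: Bank reserves +$110.5B, Currency in circulation +$9B
Commercial banking system:
  Assets:      Reserves at CB +$110.5B, Foreign assets −$65B
  Liabilities: Checkable deposits −$9B, Borrowings from CB +$54.5B
So the change in reserve balances that commercial banks hold at the RBA is +$110.5 billion.

+$110.5 billion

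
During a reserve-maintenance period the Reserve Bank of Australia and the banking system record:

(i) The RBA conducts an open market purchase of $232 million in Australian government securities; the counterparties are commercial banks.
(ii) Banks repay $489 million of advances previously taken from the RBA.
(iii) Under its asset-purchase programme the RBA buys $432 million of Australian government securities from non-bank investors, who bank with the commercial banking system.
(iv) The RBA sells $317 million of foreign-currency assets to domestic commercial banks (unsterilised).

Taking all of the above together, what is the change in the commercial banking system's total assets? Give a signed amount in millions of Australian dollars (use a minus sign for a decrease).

RBA balance sheet:
  Assets:      Securities +$664M, Loans to banks −$489M, Foreign assets −$317M
  Liabilities: Bank reserves −$142M
Commercial banking system:
  Assets:      Reserves at CB −$142M, Securities −$232M, Foreign assets +$317M
  Liabilities: Checkable deposits +$432M, Borrowings from CB −$489M
Change in total bank assets = -$57 million.

-$57 million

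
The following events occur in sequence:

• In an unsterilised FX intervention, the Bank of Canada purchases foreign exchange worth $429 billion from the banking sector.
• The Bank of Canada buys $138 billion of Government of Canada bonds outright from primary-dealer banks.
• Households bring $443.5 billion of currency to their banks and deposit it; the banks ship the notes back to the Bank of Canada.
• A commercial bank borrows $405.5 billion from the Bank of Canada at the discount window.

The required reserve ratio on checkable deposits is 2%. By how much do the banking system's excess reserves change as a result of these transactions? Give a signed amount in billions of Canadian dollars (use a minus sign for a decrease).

+$1407.13 billion

FX purchase $429 billion: reserves +$429B, deposits 0.
OMO purchase (from banks) $138 billion: reserves +$138B, deposits 0.
Currency deposit $443.5 billion: reserves +$443.5B, deposits +$443.5B.
Discount-window loan $405.5 billion: reserves +$405.5B, deposits 0.
Totals: Δreserves = +$1416B, Δdeposits = +$443.5B.
Δrequired reserves = 2% × +$443.5B = +$8.87B.
Δexcess reserves = Δreserves − Δrequired = +$1416B − (+$8.87B) = +$1407.13 billion.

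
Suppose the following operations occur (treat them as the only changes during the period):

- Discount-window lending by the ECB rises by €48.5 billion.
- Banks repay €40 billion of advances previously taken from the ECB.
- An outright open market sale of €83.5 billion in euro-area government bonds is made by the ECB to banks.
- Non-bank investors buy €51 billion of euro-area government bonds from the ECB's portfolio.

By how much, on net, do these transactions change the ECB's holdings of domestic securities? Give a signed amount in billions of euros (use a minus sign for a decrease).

-€134.5 billion

Discount-window loan €48.5 billion: the ECB's securities portfolio is untouched → 0.
Discount-window repayment €40 billion: the ECB's securities portfolio is untouched → 0.
OMO sale (to banks) €83.5 billion: securities removed from the ECB's portfolio → −€83.5B.
Asset sale (to non-banks) €51 billion: securities removed from the ECB's portfolio → −€51B.
Net: 0 + 0 − 83.5 − 51 = -€134.5 billion.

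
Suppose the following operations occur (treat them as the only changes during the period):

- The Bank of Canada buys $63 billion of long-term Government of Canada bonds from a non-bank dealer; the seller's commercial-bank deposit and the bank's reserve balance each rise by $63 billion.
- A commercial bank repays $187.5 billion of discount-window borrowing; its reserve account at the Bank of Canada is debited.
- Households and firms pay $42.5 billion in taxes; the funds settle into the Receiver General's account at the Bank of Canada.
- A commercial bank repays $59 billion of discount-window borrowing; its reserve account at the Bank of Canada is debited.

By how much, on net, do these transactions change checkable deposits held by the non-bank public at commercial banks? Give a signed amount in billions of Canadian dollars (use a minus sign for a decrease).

Asset purchase (from non-banks) $63 billion: non-bank counterparties' bank balances rise → +$63B.
Discount-window repayment $187.5 billion: the counterparty is a bank, so public deposits are unchanged → 0.
Government account inflow $42.5 billion: non-bank counterparties' bank balances fall → −$42.5B.
Discount-window repayment $59 billion: the counterparty is a bank, so public deposits are unchanged → 0.
Net: 63 + 0 − 42.5 + 0 = +$20.5 billion.

+$20.5 billion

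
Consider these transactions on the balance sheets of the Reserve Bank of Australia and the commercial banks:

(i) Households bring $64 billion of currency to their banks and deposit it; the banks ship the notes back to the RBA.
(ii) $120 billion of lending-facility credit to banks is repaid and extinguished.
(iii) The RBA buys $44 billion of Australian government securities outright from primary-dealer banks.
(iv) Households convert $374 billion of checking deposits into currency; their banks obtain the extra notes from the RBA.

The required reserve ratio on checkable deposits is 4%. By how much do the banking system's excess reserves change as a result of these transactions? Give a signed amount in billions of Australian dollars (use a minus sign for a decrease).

-$373.6 billion

Currency deposit $64 billion: reserves +$64B, deposits +$64B.
Discount-window repayment $120 billion: reserves −$120B, deposits 0.
OMO purchase (from banks) $44 billion: reserves +$44B, deposits 0.
Currency withdrawal $374 billion: reserves −$374B, deposits −$374B.
Totals: Δreserves = −$386B, Δdeposits = −$310B.
Δrequired reserves = 4% × −$310B = −$12.4B.
Δexcess reserves = Δreserves − Δrequired = −$386B − (−$12.4B) = -$373.6 billion.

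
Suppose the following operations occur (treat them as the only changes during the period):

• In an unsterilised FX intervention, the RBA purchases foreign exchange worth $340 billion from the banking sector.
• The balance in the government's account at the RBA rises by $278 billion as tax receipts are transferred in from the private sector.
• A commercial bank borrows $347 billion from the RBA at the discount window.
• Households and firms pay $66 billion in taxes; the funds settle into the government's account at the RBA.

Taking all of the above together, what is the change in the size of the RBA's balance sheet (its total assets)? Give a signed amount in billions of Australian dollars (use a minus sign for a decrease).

+$687 billion

RBA balance sheet:
  Assets:      Loans to banks +$347B, Foreign assets +$340B
  Liabilities: Bank reserves +$343B, Government deposits +$344B
Commercial banking system:
  Assets:      Reserves at CB +$343B, Foreign assets −$340B
  Liabilities: Checkable deposits −$344B, Borrowings from CB +$347B
Change in total RBA assets = +$687 billion.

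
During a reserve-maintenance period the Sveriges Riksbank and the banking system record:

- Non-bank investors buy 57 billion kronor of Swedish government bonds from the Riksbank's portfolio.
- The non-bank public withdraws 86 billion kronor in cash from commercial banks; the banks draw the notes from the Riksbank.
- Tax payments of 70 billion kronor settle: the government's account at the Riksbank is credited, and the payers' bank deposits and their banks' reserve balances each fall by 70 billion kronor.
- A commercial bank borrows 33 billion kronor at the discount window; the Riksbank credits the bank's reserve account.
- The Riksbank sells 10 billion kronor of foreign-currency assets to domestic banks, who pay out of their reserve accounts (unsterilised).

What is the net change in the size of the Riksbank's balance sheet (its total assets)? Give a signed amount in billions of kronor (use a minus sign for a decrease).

Riksbank balance sheet:
  Assets:      Securities −57B, Loans to banks +33B, Foreign assets −10B
  Liabilities: Bank reserves −190B, Currency in circulation +86B, Government deposits +70B
Change in total Riksbank assets = -34 billion.

-34 billion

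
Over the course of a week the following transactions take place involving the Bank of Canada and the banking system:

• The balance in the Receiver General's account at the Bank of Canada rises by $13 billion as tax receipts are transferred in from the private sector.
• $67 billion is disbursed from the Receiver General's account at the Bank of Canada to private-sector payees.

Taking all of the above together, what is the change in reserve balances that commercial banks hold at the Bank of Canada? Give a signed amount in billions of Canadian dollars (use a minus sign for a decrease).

+$54 billion

Government account inflow $13 billion: funds move from bank reserves into the government account → −$13B.
Government spending $67 billion: government payments flow into bank reserve accounts → +$67B.
Net: −13 + 67 = +$54 billion.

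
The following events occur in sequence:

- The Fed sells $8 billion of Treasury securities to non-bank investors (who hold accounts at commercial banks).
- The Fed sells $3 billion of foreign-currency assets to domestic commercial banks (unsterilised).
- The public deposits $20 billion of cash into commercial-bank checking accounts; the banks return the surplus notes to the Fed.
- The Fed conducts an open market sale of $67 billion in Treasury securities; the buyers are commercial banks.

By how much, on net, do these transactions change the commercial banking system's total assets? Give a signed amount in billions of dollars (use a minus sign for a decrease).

+$12 billion

Asset sale (to non-banks) $8 billion: bank balance sheets shrink → −$8B.
FX sale $3 billion: just an asset swap on bank balance sheets → 0.
Currency deposit $20 billion: bank balance sheets expand → +$20B.
OMO sale (to banks) $67 billion: just an asset swap on bank balance sheets → 0.
Net: −8 + 0 + 20 + 0 = +$12 billion.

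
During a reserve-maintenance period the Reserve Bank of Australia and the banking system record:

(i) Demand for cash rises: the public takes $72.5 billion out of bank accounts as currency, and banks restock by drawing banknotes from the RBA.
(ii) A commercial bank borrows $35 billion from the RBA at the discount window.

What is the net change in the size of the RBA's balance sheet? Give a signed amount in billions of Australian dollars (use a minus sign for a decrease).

Currency withdrawal $72.5 billion: only the composition of liabilities changes → 0.
Discount-window loan $35 billion: an RBA asset is acquired → +$35B.
Net: 0 + 35 = +$35 billion.

+$35 billion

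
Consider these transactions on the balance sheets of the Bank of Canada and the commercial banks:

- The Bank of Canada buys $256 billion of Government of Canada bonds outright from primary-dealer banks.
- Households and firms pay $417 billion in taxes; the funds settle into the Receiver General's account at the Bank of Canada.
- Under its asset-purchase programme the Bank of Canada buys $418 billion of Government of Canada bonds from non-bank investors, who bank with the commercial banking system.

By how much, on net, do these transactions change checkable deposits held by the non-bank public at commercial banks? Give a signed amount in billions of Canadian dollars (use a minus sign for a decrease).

+$1 billion

OMO purchase (from banks) $256 billion: the counterparty is a bank, so public deposits are unchanged → 0.
Government account inflow $417 billion: non-bank counterparties' bank balances fall → −$417B.
Asset purchase (from non-banks) $418 billion: non-bank counterparties' bank balances rise → +$418B.
Net: 0 − 417 + 418 = +$1 billion.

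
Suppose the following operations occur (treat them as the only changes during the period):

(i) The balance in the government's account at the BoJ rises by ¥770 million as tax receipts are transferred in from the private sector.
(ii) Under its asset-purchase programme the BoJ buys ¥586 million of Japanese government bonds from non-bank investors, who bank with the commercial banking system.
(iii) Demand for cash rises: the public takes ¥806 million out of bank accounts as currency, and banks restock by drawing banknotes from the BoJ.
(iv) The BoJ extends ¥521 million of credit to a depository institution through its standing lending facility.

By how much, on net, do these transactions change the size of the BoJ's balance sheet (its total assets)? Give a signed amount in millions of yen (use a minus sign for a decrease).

+¥1107 million

BoJ balance sheet:
  Assets:      Securities +¥586M, Loans to banks +¥521M
  Liabilities: Bank reserves −¥469M, Currency in circulation +¥806M, Government deposits +¥770M
Commercial banking system:
  Assets:      Reserves at CB −¥469M
  Liabilities: Checkable deposits −¥990M, Borrowings from CB +¥521M
Change in total BoJ assets = +¥1107 million.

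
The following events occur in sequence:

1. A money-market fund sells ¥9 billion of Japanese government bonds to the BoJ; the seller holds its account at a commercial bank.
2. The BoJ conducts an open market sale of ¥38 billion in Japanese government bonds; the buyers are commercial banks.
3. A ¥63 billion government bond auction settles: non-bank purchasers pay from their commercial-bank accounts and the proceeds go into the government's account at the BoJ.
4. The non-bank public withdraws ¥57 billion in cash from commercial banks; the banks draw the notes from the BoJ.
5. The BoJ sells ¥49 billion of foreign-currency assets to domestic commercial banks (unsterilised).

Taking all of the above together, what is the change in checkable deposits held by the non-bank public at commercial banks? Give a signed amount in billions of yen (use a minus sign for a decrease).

Asset purchase (from non-banks) ¥9 billion: non-bank counterparties' bank balances rise → +¥9B.
OMO sale (to banks) ¥38 billion: the counterparty is a bank, so public deposits are unchanged → 0.
Government account inflow ¥63 billion: non-bank counterparties' bank balances fall → −¥63B.
Currency withdrawal ¥57 billion: non-bank counterparties' bank balances fall → −¥57B.
FX sale ¥49 billion: the counterparty is a bank, so public deposits are unchanged → 0.
Net: 9 + 0 − 63 − 57 + 0 = -¥111 billion.

-¥111 billion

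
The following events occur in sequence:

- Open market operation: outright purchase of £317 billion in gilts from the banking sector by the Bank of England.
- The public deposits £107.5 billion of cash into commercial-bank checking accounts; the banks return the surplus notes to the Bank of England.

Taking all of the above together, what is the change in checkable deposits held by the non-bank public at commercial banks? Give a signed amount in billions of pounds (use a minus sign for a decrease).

Bank of England balance sheet:
  Assets:      Securities +£317B
  Liabilities: Bank reserves +£424.5B, Currency in circulation −£107.5B
Commercial banking system:
  Assets:      Reserves at CB +£424.5B, Securities −£317B
  Liabilities: Checkable deposits +£107.5B
So the change in checkable deposits held by the non-bank public at commercial banks is +£107.5 billion.

+£107.5 billion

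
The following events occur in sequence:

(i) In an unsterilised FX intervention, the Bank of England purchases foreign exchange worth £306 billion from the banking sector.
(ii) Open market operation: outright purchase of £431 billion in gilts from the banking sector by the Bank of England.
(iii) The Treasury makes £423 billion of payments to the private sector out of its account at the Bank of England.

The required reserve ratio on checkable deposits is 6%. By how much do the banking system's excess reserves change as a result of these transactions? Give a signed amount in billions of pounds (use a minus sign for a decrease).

FX purchase £306 billion: reserves +£306B, deposits 0.
OMO purchase (from banks) £431 billion: reserves +£431B, deposits 0.
Government spending £423 billion: reserves +£423B, deposits +£423B.
Totals: Δreserves = +£1160B, Δdeposits = +£423B.
Δrequired reserves = 6% × +£423B = +£25.38B.
Δexcess reserves = Δreserves − Δrequired = +£1160B − (+£25.38B) = +£1134.62 billion.

+£1134.62 billion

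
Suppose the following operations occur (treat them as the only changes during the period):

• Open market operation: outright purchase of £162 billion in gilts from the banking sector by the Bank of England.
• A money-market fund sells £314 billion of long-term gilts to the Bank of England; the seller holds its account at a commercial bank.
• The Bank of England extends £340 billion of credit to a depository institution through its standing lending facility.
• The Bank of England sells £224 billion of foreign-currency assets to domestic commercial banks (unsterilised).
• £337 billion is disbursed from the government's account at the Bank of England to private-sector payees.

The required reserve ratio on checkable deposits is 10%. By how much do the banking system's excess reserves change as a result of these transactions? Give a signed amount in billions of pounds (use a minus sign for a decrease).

+£863.9 billion

OMO purchase (from banks) £162 billion: reserves +£162B, deposits 0.
Asset purchase (from non-banks) £314 billion: reserves +£314B, deposits +£314B.
Discount-window loan £340 billion: reserves +£340B, deposits 0.
FX sale £224 billion: reserves −£224B, deposits 0.
Government spending £337 billion: reserves +£337B, deposits +£337B.
Totals: Δreserves = +£929B, Δdeposits = +£651B.
Δrequired reserves = 10% × +£651B = +£65.1B.
Δexcess reserves = Δreserves − Δrequired = +£929B − (+£65.1B) = +£863.9 billion.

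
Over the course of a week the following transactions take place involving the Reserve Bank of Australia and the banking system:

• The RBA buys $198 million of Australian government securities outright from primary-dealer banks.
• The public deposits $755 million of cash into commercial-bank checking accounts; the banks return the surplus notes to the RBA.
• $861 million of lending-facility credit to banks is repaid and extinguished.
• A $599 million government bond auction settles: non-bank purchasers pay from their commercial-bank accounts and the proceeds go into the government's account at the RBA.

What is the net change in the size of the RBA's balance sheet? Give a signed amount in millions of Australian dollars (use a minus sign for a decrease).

OMO purchase (from banks) $198 million: an RBA asset is acquired → +$198M.
Currency deposit $755 million: only the composition of liabilities changes → 0.
Discount-window repayment $861 million: an RBA asset is shed → −$861M.
Government account inflow $599 million: only the composition of liabilities changes → 0.
Net: 198 + 0 − 861 + 0 = -$663 million.

-$663 million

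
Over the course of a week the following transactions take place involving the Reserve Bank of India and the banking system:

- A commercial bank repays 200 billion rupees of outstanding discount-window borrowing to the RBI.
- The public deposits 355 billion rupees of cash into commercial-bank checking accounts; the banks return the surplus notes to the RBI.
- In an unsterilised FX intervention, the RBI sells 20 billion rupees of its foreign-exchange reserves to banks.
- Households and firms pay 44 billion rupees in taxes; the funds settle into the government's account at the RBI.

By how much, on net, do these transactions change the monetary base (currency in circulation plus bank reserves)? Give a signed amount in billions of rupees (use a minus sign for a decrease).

RBI balance sheet:
  Assets:      Loans to banks −200B, Foreign assets −20B
  Liabilities: Bank reserves +91B, Currency in circulation −355B, Government deposits +44B
Commercial banking system:
  Assets:      Reserves at CB +91B, Foreign assets +20B
  Liabilities: Checkable deposits +311B, Borrowings from CB −200B
Monetary base = currency + reserves: −355B + (+91B) = -264 billion.

-264 billion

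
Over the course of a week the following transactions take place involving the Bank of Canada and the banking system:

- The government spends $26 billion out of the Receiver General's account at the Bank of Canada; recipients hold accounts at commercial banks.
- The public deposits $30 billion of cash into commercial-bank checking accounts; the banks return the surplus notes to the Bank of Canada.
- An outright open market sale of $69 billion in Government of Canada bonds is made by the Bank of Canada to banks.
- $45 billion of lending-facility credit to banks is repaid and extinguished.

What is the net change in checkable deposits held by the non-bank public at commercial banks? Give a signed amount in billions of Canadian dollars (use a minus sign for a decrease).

Bank of Canada balance sheet:
  Assets:      Securities −$69B, Loans to banks −$45B
  Liabilities: Bank reserves −$58B, Currency in circulation −$30B, Government deposits −$26B
Commercial banking system:
  Assets:      Reserves at CB −$58B, Securities +$69B
  Liabilities: Checkable deposits +$56B, Borrowings from CB −$45B
So the change in checkable deposits held by the non-bank public at commercial banks is +$56 billion.

+$56 billion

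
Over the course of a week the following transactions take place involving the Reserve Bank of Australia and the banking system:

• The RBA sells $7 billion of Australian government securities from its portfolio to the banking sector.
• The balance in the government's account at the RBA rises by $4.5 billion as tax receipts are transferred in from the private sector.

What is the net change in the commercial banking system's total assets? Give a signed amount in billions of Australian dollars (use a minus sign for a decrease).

-$4.5 billion

RBA balance sheet:
  Assets:      Securities −$7B
  Liabilities: Bank reserves −$11.5B, Government deposits +$4.5B
Commercial banking system:
  Assets:      Reserves at CB −$11.5B, Securities +$7B
  Liabilities: Checkable deposits −$4.5B
Change in total bank assets = -$4.5 billion.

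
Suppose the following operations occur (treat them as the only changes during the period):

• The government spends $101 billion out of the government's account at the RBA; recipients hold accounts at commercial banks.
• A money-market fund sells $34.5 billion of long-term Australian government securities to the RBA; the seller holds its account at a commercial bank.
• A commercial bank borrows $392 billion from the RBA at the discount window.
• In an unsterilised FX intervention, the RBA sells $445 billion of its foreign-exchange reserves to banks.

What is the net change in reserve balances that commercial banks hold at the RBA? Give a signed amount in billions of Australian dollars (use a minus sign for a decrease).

Government spending $101 billion: government payments flow into bank reserve accounts → +$101B.
Asset purchase (from non-banks) $34.5 billion: the RBA pays by crediting reserve accounts → +$34.5B.
Discount-window loan $392 billion: the loan is credited to the bank's reserve account → +$392B.
FX sale $445 billion: the buying banks pay out of their reserve balances → −$445B.
Net: 101 + 34.5 + 392 − 445 = +$82.5 billion.

+$82.5 billion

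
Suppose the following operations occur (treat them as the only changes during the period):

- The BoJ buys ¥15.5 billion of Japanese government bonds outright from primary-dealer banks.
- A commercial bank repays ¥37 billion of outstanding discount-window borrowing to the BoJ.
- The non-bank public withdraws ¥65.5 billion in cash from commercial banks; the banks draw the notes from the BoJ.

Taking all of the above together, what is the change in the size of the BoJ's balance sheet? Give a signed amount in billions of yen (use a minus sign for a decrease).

-¥21.5 billion

OMO purchase (from banks) ¥15.5 billion: a BoJ asset is acquired → +¥15.5B.
Discount-window repayment ¥37 billion: a BoJ asset is shed → −¥37B.
Currency withdrawal ¥65.5 billion: only the composition of liabilities changes → 0.
Net: 15.5 − 37 + 0 = -¥21.5 billion.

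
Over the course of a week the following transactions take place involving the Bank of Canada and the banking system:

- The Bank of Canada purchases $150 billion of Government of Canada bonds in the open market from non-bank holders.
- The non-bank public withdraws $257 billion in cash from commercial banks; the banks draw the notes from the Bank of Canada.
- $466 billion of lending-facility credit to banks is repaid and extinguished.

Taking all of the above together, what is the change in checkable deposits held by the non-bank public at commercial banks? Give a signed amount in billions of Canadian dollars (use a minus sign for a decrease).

-$107 billion

Asset purchase (from non-banks) $150 billion: non-bank counterparties' bank balances rise → +$150B.
Currency withdrawal $257 billion: non-bank counterparties' bank balances fall → −$257B.
Discount-window repayment $466 billion: the counterparty is a bank, so public deposits are unchanged → 0.
Net: 150 − 257 + 0 = -$107 billion.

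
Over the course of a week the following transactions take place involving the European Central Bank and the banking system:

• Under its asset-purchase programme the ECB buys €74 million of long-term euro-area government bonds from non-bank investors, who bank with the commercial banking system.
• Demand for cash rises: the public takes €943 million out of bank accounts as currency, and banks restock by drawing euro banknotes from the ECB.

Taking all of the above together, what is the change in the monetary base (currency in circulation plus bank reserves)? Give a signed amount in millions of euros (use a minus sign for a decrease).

Asset purchase (from non-banks) €74 million: ECB balance sheet expands → +€74M.
Currency withdrawal €943 million: just a shift between currency and reserves — both are base money → 0.
Net: 74 + 0 = +€74 million.

+€74 million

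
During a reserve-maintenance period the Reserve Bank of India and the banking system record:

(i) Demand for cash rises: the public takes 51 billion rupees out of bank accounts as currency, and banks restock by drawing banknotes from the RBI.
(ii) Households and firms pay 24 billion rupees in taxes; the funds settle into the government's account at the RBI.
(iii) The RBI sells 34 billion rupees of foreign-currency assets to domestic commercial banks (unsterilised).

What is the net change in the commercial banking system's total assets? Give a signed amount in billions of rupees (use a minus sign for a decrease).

-75 billion

RBI balance sheet:
  Assets:      Foreign assets −34B
  Liabilities: Bank reserves −109B, Currency in circulation +51B, Government deposits +24B
Commercial banking system:
  Assets:      Reserves at CB −109B, Foreign assets +34B
  Liabilities: Checkable deposits −75B
Change in total bank assets = -75 billion.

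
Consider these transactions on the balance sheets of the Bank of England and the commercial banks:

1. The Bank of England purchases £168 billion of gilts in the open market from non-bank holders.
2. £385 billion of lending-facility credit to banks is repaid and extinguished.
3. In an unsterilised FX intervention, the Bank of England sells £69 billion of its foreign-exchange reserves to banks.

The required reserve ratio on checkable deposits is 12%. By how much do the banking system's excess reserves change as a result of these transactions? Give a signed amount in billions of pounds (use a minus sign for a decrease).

-£306.16 billion

Asset purchase (from non-banks) £168 billion: reserves +£168B, deposits +£168B.
Discount-window repayment £385 billion: reserves −£385B, deposits 0.
FX sale £69 billion: reserves −£69B, deposits 0.
Totals: Δreserves = −£286B, Δdeposits = +£168B.
Δrequired reserves = 12% × +£168B = +£20.16B.
Δexcess reserves = Δreserves − Δrequired = −£286B − (+£20.16B) = -£306.16 billion.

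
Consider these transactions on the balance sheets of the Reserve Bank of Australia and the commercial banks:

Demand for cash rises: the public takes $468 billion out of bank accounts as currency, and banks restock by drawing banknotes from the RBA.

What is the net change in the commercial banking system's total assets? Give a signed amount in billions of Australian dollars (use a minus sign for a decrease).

-$468 billion

RBA balance sheet:
  Assets:      no change
  Liabilities: Bank reserves −$468B, Currency in circulation +$468B
Commercial banking system:
  Assets:      Reserves at CB −$468B
  Liabilities: Checkable deposits −$468B
Change in total bank assets = -$468 billion.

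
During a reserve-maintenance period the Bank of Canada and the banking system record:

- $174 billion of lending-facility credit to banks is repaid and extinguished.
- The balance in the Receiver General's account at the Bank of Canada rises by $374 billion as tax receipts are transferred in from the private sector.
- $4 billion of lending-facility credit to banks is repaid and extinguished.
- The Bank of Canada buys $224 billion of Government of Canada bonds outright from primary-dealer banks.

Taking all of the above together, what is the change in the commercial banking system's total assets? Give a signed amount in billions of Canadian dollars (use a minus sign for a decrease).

-$552 billion

Bank of Canada balance sheet:
  Assets:      Securities +$224B, Loans to banks −$178B
  Liabilities: Bank reserves −$328B, Government deposits +$374B
Commercial banking system:
  Assets:      Reserves at CB −$328B, Securities −$224B
  Liabilities: Checkable deposits −$374B, Borrowings from CB −$178B
Change in total bank assets = -$552 billion.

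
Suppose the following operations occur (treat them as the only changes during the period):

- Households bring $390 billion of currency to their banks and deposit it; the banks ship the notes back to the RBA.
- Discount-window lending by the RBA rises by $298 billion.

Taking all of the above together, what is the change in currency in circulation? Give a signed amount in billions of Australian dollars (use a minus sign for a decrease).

Currency deposit $390 billion: notes return to the central bank → −$390B.
Discount-window loan $298 billion: no currency enters or leaves circulation → 0.
Net: −390 + 0 = -$390 billion.

-$390 billion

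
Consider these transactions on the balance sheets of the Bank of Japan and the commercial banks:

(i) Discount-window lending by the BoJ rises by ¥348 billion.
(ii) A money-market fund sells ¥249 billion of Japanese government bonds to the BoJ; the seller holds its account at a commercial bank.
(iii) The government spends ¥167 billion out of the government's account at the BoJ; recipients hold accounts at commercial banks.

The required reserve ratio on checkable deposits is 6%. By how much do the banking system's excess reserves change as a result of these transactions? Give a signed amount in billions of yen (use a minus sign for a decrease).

+¥739.04 billion

Discount-window loan ¥348 billion: reserves +¥348B, deposits 0.
Asset purchase (from non-banks) ¥249 billion: reserves +¥249B, deposits +¥249B.
Government spending ¥167 billion: reserves +¥167B, deposits +¥167B.
Totals: Δreserves = +¥764B, Δdeposits = +¥416B.
Δrequired reserves = 6% × +¥416B = +¥24.96B.
Δexcess reserves = Δreserves − Δrequired = +¥764B − (+¥24.96B) = +¥739.04 billion.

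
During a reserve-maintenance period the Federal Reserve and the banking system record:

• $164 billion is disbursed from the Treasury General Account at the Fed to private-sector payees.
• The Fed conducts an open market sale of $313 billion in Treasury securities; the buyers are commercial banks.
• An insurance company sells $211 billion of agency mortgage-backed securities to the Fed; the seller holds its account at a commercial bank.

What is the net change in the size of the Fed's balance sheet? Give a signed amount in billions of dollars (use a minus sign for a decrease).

-$102 billion

Government spending $164 billion: only the composition of liabilities changes → 0.
OMO sale (to banks) $313 billion: a Fed asset is shed → −$313B.
Asset purchase (from non-banks) $211 billion: a Fed asset is acquired → +$211B.
Net: 0 − 313 + 211 = -$102 billion.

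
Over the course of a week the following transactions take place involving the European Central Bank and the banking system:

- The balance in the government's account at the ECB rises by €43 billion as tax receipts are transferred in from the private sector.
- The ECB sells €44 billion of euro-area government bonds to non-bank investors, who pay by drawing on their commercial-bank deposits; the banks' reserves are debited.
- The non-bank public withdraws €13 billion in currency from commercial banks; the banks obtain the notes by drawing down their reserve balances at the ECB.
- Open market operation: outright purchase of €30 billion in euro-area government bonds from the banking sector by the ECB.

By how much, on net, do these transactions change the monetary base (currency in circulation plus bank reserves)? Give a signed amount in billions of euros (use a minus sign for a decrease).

ECB balance sheet:
  Assets:      Securities −€14B
  Liabilities: Bank reserves −€70B, Currency in circulation +€13B, Government deposits +€43B
Monetary base = currency + reserves: +€13B + (−€70B) = -€57 billion.

-€57 billion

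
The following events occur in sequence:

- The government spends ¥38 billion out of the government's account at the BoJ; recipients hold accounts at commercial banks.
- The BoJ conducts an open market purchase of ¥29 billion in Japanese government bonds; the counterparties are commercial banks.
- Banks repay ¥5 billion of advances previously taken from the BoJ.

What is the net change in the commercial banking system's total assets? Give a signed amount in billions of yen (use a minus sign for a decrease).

BoJ balance sheet:
  Assets:      Securities +¥29B, Loans to banks −¥5B
  Liabilities: Bank reserves +¥62B, Government deposits −¥38B
Commercial banking system:
  Assets:      Reserves at CB +¥62B, Securities −¥29B
  Liabilities: Checkable deposits +¥38B, Borrowings from CB −¥5B
Change in total bank assets = +¥33 billion.

+¥33 billion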